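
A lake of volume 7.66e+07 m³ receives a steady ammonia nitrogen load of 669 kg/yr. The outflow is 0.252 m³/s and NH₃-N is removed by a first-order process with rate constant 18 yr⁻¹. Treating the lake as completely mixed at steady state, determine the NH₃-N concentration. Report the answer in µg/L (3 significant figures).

0.482 µg/L

Outflow Q = 0.252 m³/s × 3.156e+07 s/yr = 7.953e+06 m³/yr.
Steady-state CSTR mass balance: W = Q·C + k·V·C, so C = W/(Q + kV).
Q + kV = 7.953e+06 + 18·7.66e+07 = 1.387e+09 m³/yr.
C = 669/1.387e+09 = 4.824e-07 kg/m³ = 0.0004824 mg/L = 0.4824 µg/L.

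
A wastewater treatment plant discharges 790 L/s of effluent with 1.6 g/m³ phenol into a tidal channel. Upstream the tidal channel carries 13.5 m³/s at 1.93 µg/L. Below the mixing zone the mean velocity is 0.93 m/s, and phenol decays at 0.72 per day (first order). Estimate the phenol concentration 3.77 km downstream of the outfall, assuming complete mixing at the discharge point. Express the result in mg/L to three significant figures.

790 L/s = 0.79 m³/s.
1.93 µg/L = 0.00193 mg/L.
After complete mixing, C₀ = (0.79·1.6 + 13.5·0.00193) / 14.29 = 0.09028 mg/L.
Travel time t = 3770 m / 0.93 m/s = 4054 s = 0.04692 d.
C = 0.09028·exp(−0.72·0.04692) = 0.09028·0.9668 = 0.08728 mg/L.

0.0873 mg/L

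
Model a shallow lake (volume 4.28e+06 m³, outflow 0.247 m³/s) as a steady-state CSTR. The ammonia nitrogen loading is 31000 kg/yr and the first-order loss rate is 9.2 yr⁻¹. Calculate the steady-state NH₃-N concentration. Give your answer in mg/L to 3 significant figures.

Outflow Q = 0.247 m³/s × 3.156e+07 s/yr = 7.795e+06 m³/yr.
Steady-state CSTR mass balance: W = Q·C + k·V·C, so C = W/(Q + kV).
Q + kV = 7.795e+06 + 9.2·4.28e+06 = 4.717e+07 m³/yr.
C = 31000/4.717e+07 = 0.0006572 kg/m³ = 0.6572 mg/L.

0.657 mg/L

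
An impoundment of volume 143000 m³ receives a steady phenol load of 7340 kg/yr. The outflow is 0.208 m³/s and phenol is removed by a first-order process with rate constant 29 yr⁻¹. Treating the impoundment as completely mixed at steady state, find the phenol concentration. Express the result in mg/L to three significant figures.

Outflow Q = 0.208 m³/s × 3.156e+07 s/yr = 6.564e+06 m³/yr.
Steady-state CSTR mass balance: W = Q·C + k·V·C, so C = W/(Q + kV).
Q + kV = 6.564e+06 + 29·143000 = 1.071e+07 m³/yr.
C = 7340/1.071e+07 = 0.0006853 kg/m³ = 0.6853 mg/L.

0.685 mg/L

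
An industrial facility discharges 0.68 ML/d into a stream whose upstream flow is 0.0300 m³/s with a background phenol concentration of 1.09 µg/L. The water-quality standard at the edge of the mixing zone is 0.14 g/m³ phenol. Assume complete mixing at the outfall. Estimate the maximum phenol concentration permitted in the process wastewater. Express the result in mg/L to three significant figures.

0.68 ML/d = 0.00787 m³/s.
1.09 µg/L = 0.00109 mg/L.
Mass balance: 0.14·0.03787 = 0.00787·Cₑ + 0.03·0.00109.
Cₑ = (0.005302 − 3.27e-05) / 0.00787 = 0.6695 mg/L.

0.669 mg/L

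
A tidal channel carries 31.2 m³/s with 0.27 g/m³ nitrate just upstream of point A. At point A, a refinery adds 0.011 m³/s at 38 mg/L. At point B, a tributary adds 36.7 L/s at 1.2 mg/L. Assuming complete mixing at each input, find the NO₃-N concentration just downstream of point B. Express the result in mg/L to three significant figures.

After input A: C = (31.2·0.27 + 0.011·38) / 31.21 = 0.2833 mg/L.
36.7 L/s = 0.0367 m³/s.
After input B: C = (31.21·0.2833 + 0.0367·1.2) / 31.25 = 0.2844 mg/L.

0.284 mg/L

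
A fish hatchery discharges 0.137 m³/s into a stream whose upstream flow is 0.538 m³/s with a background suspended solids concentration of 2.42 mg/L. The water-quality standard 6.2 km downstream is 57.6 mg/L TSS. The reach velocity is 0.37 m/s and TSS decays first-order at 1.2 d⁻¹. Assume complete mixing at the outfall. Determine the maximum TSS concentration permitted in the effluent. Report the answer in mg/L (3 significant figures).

349 mg/L

Travel time to the compliance point: t = 6200/0.37 = 1.676e+04 s = 0.1939 d; decay factor exp(−1.2·0.1939) = 0.7924.
So the concentration just after mixing may be at most 57.6/0.7924 = 72.69 mg/L.
Mass balance: 72.69·0.675 = 0.137·Cₑ + 0.538·2.42.
Cₑ = (49.07 − 1.302) / 0.137 = 348.7 mg/L.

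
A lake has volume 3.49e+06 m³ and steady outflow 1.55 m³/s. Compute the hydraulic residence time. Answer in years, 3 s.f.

Q = 1.55 m³/s × 3.156e+07 s/yr = 4.891e+07 m³/yr.
Hydraulic residence time τ = V/Q = 3.49e+06/4.891e+07 = 0.07135 yr.

0.0713 yr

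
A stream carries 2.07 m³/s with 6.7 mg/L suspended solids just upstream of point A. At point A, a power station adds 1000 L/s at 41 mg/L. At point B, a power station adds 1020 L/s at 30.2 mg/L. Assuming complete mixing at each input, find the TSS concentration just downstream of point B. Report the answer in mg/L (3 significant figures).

20.9 mg/L

1000 L/s = 1 m³/s.
After input A: C = (2.07·6.7 + 1·41) / 3.07 = 17.87 mg/L.
1020 L/s = 1.02 m³/s.
After input B: C = (3.07·17.87 + 1.02·30.2) / 4.09 = 20.95 mg/L.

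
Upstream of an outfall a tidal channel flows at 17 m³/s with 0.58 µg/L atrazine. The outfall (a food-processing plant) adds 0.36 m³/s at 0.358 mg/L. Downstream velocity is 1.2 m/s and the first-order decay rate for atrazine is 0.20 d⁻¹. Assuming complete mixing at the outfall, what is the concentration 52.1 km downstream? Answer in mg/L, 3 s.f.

0.58 µg/L = 0.00058 mg/L.
After complete mixing, C₀ = (0.36·0.358 + 17·0.00058) / 17.36 = 0.007992 mg/L.
Travel time t = 5.21e+04 m / 1.2 m/s = 4.342e+04 s = 0.5025 d.
C = 0.007992·exp(−0.20·0.5025) = 0.007992·0.9044 = 0.007228 mg/L.

0.00723 mg/L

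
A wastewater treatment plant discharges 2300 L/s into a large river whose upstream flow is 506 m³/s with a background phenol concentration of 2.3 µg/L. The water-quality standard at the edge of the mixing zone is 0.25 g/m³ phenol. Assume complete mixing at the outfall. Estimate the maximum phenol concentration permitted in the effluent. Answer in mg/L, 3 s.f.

2300 L/s = 2.3 m³/s.
2.3 µg/L = 0.0023 mg/L.
Mass balance: 0.25·508.3 = 2.3·Cₑ + 506·0.0023.
Cₑ = (127.1 − 1.164) / 2.3 = 54.74 mg/L.

54.7 mg/L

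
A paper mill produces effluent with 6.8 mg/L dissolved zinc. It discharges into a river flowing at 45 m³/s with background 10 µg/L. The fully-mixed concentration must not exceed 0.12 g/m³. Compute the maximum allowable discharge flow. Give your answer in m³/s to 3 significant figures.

10 µg/L = 0.01 mg/L.
Mass balance at complete mixing: C_std·(Q_w + Q_r) = Q_w·C_e + Q_r·C_b.
Rearranging, Q_w = Q_r·(C_std − C_b)/(C_e − C_std) = 45·(0.12 − 0.01) / (6.8 − 0.12) = 0.741 m³/s.

0.741 m³/s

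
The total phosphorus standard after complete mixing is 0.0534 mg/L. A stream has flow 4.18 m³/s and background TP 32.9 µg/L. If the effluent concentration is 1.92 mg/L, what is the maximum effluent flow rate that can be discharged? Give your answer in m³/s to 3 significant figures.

32.9 µg/L = 0.0329 mg/L.
Mass balance at complete mixing: C_std·(Q_w + Q_r) = Q_w·C_e + Q_r·C_b.
Rearranging, Q_w = Q_r·(C_std − C_b)/(C_e − C_std) = 4.18·(0.0534 − 0.0329) / (1.92 − 0.0534) = 0.04591 m³/s.

0.0459 m³/s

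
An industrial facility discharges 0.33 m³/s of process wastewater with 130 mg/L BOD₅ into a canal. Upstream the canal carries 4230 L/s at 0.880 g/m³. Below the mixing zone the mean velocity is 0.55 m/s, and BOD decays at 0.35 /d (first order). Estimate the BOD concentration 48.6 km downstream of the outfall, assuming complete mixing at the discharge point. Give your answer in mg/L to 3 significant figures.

7.15 mg/L

4230 L/s = 4.23 m³/s.
After complete mixing, C₀ = (0.33·130 + 4.23·0.88) / 4.56 = 10.22 mg/L.
Travel time t = 4.86e+04 m / 0.55 m/s = 8.836e+04 s = 1.023 d.
C = 10.22·exp(−0.35·1.023) = 10.22·0.6991 = 7.148 mg/L.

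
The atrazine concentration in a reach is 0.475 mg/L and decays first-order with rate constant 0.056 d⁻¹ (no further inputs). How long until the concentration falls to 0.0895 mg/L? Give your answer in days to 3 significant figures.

t = ln(C₀/C)/k = ln(0.475/0.0895)/0.056 = 1.669/0.056 = 29.8 d.

29.8 d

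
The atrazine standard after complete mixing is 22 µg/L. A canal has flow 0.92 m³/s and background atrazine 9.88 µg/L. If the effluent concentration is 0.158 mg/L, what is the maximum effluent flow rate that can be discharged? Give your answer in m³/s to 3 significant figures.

9.88 µg/L = 0.00988 mg/L.
22 µg/L = 0.022 mg/L.
Mass balance at complete mixing: C_std·(Q_w + Q_r) = Q_w·C_e + Q_r·C_b.
Rearranging, Q_w = Q_r·(C_std − C_b)/(C_e − C_std) = 0.92·(0.022 − 0.00988) / (0.158 − 0.022) = 0.08199 m³/s.

0.0820 m³/s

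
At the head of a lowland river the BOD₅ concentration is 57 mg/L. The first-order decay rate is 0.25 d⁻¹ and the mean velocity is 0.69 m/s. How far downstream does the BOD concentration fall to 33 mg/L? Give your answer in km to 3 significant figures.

From C = C₀·e^(−kt), t = ln(C₀/C)/k = ln(57/33)/0.25 = 0.5465/0.25 = 2.186 d.
Distance = v·t = 0.69 m/s × 1.889e+05 s = 1.303e+05 m = 130.3 km.

130 km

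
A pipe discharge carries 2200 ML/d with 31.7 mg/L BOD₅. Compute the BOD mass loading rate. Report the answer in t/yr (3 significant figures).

2200 ML/d = 25.46 m³/s.
Mass flux = Q·C = 25.46 m³/s × 31.7 g/m³ = 807.2 g/s.
= 807.2 g/s × 31.56 = 2.547e+04 t/yr.

25500 t/yr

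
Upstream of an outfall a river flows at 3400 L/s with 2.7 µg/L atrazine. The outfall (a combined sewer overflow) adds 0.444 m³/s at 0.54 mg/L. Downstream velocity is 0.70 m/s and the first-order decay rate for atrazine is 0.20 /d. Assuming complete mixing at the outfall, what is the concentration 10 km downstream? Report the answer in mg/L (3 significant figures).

0.0627 mg/L

3400 L/s = 3.4 m³/s.
2.7 µg/L = 0.0027 mg/L.
After complete mixing, C₀ = (0.444·0.54 + 3.4·0.0027) / 3.844 = 0.06476 mg/L.
Travel time t = 1e+04 m / 0.70 m/s = 1.429e+04 s = 0.1653 d.
C = 0.06476·exp(−0.20·0.1653) = 0.06476·0.9675 = 0.06265 mg/L.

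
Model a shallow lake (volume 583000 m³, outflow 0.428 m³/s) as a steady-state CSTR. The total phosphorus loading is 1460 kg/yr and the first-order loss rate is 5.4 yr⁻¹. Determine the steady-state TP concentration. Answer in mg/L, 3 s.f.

Outflow Q = 0.428 m³/s × 3.156e+07 s/yr = 1.351e+07 m³/yr.
Steady-state CSTR mass balance: W = Q·C + k·V·C, so C = W/(Q + kV).
Q + kV = 1.351e+07 + 5.4·583000 = 1.665e+07 m³/yr.
C = 1460/1.665e+07 = 8.766e-05 kg/m³ = 0.08766 mg/L.

0.0877 mg/L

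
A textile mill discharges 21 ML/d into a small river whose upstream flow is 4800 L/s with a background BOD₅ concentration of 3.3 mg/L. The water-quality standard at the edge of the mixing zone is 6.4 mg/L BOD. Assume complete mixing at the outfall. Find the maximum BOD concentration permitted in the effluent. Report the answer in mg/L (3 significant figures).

67.6 mg/L

21 ML/d = 0.2431 m³/s.
4800 L/s = 4.8 m³/s.
Mass balance: 6.4·5.043 = 0.2431·Cₑ + 4.8·3.3.
Cₑ = (32.28 − 15.84) / 0.2431 = 67.62 mg/L.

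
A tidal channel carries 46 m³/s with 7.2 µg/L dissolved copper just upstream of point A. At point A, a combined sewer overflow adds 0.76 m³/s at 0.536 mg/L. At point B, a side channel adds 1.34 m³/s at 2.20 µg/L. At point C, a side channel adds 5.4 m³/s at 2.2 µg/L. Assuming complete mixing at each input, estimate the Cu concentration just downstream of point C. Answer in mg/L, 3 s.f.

0.0141 mg/L

7.2 µg/L = 0.0072 mg/L.
After input A: C = (46·0.0072 + 0.76·0.536) / 46.76 = 0.01579 mg/L.
2.20 µg/L = 0.0022 mg/L.
After input B: C = (46.76·0.01579 + 1.34·0.0022) / 48.1 = 0.01542 mg/L.
2.2 µg/L = 0.0022 mg/L.
After input C: C = (48.1·0.01542 + 5.4·0.0022) / 53.5 = 0.01408 mg/L.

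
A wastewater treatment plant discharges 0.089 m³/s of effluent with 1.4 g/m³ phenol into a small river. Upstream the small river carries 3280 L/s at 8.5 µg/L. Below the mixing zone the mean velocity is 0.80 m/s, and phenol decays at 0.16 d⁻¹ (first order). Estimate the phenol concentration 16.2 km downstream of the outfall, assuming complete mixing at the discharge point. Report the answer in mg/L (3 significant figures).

3280 L/s = 3.28 m³/s.
8.5 µg/L = 0.0085 mg/L.
After complete mixing, C₀ = (0.089·1.4 + 3.28·0.0085) / 3.369 = 0.04526 mg/L.
Travel time t = 1.62e+04 m / 0.80 m/s = 2.025e+04 s = 0.2344 d.
C = 0.04526·exp(−0.16·0.2344) = 0.04526·0.9632 = 0.04359 mg/L.

0.0436 mg/L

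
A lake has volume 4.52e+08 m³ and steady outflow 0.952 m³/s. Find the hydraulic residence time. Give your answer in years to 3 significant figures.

15.0 yr

Q = 0.952 m³/s × 3.156e+07 s/yr = 3.004e+07 m³/yr.
Hydraulic residence time τ = V/Q = 4.52e+08/3.004e+07 = 15.05 yr.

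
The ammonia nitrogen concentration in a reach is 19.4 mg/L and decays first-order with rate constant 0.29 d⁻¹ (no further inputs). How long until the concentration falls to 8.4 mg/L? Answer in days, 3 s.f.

2.89 d

t = ln(C₀/C)/k = ln(19.4/8.4)/0.29 = 0.837/0.29 = 2.886 d.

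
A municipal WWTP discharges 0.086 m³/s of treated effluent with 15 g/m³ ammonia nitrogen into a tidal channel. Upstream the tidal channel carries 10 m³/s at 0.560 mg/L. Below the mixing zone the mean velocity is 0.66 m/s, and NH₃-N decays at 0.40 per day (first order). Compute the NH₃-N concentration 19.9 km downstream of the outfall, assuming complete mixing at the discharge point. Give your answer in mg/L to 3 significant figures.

0.594 mg/L

After complete mixing, C₀ = (0.086·15 + 10·0.56) / 10.09 = 0.6831 mg/L.
Travel time t = 1.99e+04 m / 0.66 m/s = 3.015e+04 s = 0.349 d.
C = 0.6831·exp(−0.40·0.349) = 0.6831·0.8697 = 0.5941 mg/L.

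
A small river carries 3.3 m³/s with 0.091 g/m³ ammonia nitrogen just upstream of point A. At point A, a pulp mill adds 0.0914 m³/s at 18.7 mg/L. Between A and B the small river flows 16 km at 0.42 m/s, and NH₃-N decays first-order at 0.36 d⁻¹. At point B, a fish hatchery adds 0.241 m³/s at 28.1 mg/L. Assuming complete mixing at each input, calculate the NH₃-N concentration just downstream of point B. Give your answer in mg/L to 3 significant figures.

2.34 mg/L

After input A: C = (3.3·0.091 + 0.0914·18.7) / 3.391 = 0.5925 mg/L.
Over the 16 km reach to input B (t = 3.81e+04 s = 0.4409 d), decay gives C = 0.5925·exp(−0.36·0.4409) = 0.5056 mg/L.
After input B: C = (3.391·0.5056 + 0.241·28.1) / 3.632 = 2.336 mg/L.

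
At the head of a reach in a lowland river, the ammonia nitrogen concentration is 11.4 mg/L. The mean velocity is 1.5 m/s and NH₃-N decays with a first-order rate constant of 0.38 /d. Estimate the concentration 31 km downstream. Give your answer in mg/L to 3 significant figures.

10.4 mg/L

Travel time t = 31 km / 1.5 m/s = 3.1e+04/1.5 = 2.067e+04 s = 0.2392 d.
First-order decay: C = 11.4·exp(−0.38·0.2392) = 11.4·0.9131 = 10.41 mg/L.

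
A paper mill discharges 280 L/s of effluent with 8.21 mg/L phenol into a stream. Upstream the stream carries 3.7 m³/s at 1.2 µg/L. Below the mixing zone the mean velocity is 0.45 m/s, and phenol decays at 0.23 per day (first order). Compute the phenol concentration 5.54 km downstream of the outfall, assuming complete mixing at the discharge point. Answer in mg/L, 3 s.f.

0.560 mg/L

280 L/s = 0.28 m³/s.
1.2 µg/L = 0.0012 mg/L.
After complete mixing, C₀ = (0.28·8.21 + 3.7·0.0012) / 3.98 = 0.5787 mg/L.
Travel time t = 5540 m / 0.45 m/s = 1.231e+04 s = 0.1425 d.
C = 0.5787·exp(−0.23·0.1425) = 0.5787·0.9678 = 0.56 mg/L.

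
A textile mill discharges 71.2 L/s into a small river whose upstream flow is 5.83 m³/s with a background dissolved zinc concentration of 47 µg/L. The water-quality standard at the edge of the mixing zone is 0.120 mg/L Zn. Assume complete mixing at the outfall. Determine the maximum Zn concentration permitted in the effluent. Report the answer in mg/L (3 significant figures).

6.10 mg/L

71.2 L/s = 0.0712 m³/s.
47 µg/L = 0.047 mg/L.
Mass balance: 0.12·5.901 = 0.0712·Cₑ + 5.83·0.047.
Cₑ = (0.7081 − 0.274) / 0.0712 = 6.097 mg/L.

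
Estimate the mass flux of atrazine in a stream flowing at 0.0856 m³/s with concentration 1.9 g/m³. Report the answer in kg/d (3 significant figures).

Mass flux = Q·C = 0.0856 m³/s × 1.9 g/m³ = 0.1626 g/s.
= 0.1626 g/s × 86.4 = 14.05 kg/d.

14.1 kg/d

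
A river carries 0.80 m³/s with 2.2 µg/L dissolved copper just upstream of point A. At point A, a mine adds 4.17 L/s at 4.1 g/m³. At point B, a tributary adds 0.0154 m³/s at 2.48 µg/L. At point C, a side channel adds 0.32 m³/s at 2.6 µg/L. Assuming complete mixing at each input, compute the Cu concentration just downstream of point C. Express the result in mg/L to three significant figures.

0.0173 mg/L

2.2 µg/L = 0.0022 mg/L.
4.17 L/s = 0.00417 m³/s.
After input A: C = (0.8·0.0022 + 0.00417·4.1) / 0.8042 = 0.02345 mg/L.
2.48 µg/L = 0.00248 mg/L.
After input B: C = (0.8042·0.02345 + 0.0154·0.00248) / 0.8196 = 0.02306 mg/L.
2.6 µg/L = 0.0026 mg/L.
After input C: C = (0.8196·0.02306 + 0.32·0.0026) / 1.14 = 0.01731 mg/L.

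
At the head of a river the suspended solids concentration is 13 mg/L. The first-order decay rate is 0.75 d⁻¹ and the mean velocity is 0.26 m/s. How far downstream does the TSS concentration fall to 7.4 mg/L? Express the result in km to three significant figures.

16.9 km

From C = C₀·e^(−kt), t = ln(C₀/C)/k = ln(13/7.4)/0.75 = 0.5635/0.75 = 0.7513 d.
Distance = v·t = 0.26 m/s × 6.491e+04 s = 1.688e+04 m = 16.88 km.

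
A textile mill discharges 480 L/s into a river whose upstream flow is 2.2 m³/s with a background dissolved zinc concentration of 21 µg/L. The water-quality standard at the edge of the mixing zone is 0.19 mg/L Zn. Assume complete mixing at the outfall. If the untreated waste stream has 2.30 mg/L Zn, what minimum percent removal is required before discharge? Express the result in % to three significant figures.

480 L/s = 0.48 m³/s.
21 µg/L = 0.021 mg/L.
Mass balance: 0.19·2.68 = 0.48·Cₑ + 2.2·0.021.
Cₑ = (0.5092 − 0.0462) / 0.48 = 0.9646 mg/L.
Required removal = 1 − 0.9646/2.30 = 58.06 %.

58.1 %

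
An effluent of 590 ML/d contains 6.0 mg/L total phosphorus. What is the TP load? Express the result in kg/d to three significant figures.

3540 kg/d

590 ML/d = 6.829 m³/s.
Mass flux = Q·C = 6.829 m³/s × 6 g/m³ = 40.97 g/s.
= 40.97 g/s × 86.4 = 3540 kg/d.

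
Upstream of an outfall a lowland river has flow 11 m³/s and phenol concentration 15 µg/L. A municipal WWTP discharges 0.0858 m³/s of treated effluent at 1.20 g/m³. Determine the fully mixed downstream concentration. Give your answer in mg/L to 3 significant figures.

15 µg/L = 0.015 mg/L.
Flow-weighted mixing gives C = (0.0858·1.2 + 11·0.015) / (0.0858 + 11) = 0.268/11.09 = 0.02417 mg/L.

0.0242 mg/L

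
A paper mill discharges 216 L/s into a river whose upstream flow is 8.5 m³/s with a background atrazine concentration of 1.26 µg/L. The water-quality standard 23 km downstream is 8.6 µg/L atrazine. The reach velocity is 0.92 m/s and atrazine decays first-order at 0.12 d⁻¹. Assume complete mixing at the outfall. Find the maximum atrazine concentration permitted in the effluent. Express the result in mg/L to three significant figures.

0.310 mg/L

216 L/s = 0.216 m³/s.
1.26 µg/L = 0.00126 mg/L.
8.6 µg/L = 0.0086 mg/L.
Travel time to the compliance point: t = 2.3e+04/0.92 = 2.5e+04 s = 0.2894 d; decay factor exp(−0.12·0.2894) = 0.9659.
So the concentration just after mixing may be at most 0.0086/0.9659 = 0.008904 mg/L.
Mass balance: 0.008904·8.716 = 0.216·Cₑ + 8.5·0.00126.
Cₑ = (0.07761 − 0.01071) / 0.216 = 0.3097 mg/L.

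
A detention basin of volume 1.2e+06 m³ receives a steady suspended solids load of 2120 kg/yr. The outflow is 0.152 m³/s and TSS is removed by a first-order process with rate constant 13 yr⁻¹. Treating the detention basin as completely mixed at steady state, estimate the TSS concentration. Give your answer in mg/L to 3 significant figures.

Outflow Q = 0.152 m³/s × 3.156e+07 s/yr = 4.797e+06 m³/yr.
Steady-state CSTR mass balance: W = Q·C + k·V·C, so C = W/(Q + kV).
Q + kV = 4.797e+06 + 13·1.2e+06 = 2.04e+07 m³/yr.
C = 2120/2.04e+07 = 0.0001039 kg/m³ = 0.1039 mg/L.

0.104 mg/L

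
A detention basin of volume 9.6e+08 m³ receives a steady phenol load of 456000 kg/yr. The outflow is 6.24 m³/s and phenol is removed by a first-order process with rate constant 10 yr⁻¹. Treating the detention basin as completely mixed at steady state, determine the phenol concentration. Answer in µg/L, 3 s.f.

46.5 µg/L

Outflow Q = 6.24 m³/s × 3.156e+07 s/yr = 1.969e+08 m³/yr.
Steady-state CSTR mass balance: W = Q·C + k·V·C, so C = W/(Q + kV).
Q + kV = 1.969e+08 + 10·9.6e+08 = 9.797e+09 m³/yr.
C = 456000/9.797e+09 = 4.655e-05 kg/m³ = 0.04655 mg/L = 46.55 µg/L.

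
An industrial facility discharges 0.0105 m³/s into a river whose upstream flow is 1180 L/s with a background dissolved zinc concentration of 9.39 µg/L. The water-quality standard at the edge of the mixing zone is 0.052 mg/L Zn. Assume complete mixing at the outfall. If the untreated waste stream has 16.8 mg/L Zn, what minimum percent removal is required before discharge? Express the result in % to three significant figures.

1180 L/s = 1.18 m³/s.
9.39 µg/L = 0.00939 mg/L.
Mass balance: 0.052·1.19 = 0.0105·Cₑ + 1.18·0.00939.
Cₑ = (0.06191 − 0.01108) / 0.0105 = 4.841 mg/L.
Required removal = 1 − 4.841/16.8 = 71.19 %.

71.2 %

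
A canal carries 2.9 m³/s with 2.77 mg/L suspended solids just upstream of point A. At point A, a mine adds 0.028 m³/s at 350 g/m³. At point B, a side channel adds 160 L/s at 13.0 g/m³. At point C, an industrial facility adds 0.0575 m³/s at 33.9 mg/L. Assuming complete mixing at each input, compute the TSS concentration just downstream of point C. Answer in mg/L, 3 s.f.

6.95 mg/L

After input A: C = (2.9·2.77 + 0.028·350) / 2.928 = 6.091 mg/L.
160 L/s = 0.16 m³/s.
After input B: C = (2.928·6.091 + 0.16·13) / 3.088 = 6.449 mg/L.
After input C: C = (3.088·6.449 + 0.0575·33.9) / 3.146 = 6.95 mg/L.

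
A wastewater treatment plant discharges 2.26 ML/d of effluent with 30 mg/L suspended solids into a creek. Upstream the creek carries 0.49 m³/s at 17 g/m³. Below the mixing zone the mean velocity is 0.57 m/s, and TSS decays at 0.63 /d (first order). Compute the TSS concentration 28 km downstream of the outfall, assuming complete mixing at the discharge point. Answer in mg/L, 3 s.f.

2.26 ML/d = 0.02616 m³/s.
After complete mixing, C₀ = (0.02616·30 + 0.49·17) / 0.5162 = 17.66 mg/L.
Travel time t = 2.8e+04 m / 0.57 m/s = 4.912e+04 s = 0.5686 d.
C = 17.66·exp(−0.63·0.5686) = 17.66·0.6989 = 12.34 mg/L.

12.3 mg/L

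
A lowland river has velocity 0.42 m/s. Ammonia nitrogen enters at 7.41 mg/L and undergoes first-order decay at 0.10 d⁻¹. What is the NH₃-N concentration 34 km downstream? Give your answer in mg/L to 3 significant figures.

Travel time t = 34 km / 0.42 m/s = 3.4e+04/0.42 = 8.095e+04 s = 0.9369 d.
First-order decay: C = 7.41·exp(−0.10·0.9369) = 7.41·0.9106 = 6.747 mg/L.

6.75 mg/L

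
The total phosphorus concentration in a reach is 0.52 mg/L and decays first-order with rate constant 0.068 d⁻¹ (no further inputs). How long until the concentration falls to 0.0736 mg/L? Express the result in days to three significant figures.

t = ln(C₀/C)/k = ln(0.52/0.0736)/0.068 = 1.955/0.068 = 28.75 d.

28.8 d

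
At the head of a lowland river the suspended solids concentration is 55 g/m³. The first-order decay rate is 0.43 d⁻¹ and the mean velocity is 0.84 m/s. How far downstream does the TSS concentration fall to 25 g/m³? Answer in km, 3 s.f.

133 km

From C = C₀·e^(−kt), t = ln(C₀/C)/k = ln(55/25)/0.43 = 0.7885/0.43 = 1.834 d.
Distance = v·t = 0.84 m/s × 1.584e+05 s = 1.331e+05 m = 133.1 km.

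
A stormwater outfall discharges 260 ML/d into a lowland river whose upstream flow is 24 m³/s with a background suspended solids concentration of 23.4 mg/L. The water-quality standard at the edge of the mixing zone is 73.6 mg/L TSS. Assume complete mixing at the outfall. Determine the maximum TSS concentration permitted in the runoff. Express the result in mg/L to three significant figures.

474 mg/L

260 ML/d = 3.009 m³/s.
Mass balance: 73.6·27.01 = 3.009·Cₑ + 24·23.4.
Cₑ = (1988 − 561.6) / 3.009 = 474 mg/L.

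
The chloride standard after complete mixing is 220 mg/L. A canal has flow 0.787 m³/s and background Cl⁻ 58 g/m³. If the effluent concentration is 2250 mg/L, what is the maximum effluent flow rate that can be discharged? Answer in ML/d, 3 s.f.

Mass balance at complete mixing: C_std·(Q_w + Q_r) = Q_w·C_e + Q_r·C_b.
Rearranging, Q_w = Q_r·(C_std − C_b)/(C_e − C_std) = 0.787·(220 − 58) / (2250 − 220) = 0.0628 m³/s.
= 5.426 ML/d.

5.43 ML/d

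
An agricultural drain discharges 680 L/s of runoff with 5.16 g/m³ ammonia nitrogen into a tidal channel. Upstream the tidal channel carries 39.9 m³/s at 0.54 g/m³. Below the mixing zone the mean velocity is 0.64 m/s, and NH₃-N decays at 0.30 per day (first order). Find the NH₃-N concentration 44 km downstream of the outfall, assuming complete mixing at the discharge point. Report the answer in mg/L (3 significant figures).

680 L/s = 0.68 m³/s.
After complete mixing, C₀ = (0.68·5.16 + 39.9·0.54) / 40.58 = 0.6174 mg/L.
Travel time t = 4.4e+04 m / 0.64 m/s = 6.875e+04 s = 0.7957 d.
C = 0.6174·exp(−0.30·0.7957) = 0.6174·0.7876 = 0.4863 mg/L.

0.486 mg/L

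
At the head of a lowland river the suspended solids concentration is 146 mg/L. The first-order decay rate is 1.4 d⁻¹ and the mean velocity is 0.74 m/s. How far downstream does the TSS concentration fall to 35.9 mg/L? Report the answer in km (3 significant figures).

64.1 km

From C = C₀·e^(−kt), t = ln(C₀/C)/k = ln(146/35.9)/1.4 = 1.403/1.4 = 1.002 d.
Distance = v·t = 0.74 m/s × 8.658e+04 s = 6.407e+04 m = 64.07 km.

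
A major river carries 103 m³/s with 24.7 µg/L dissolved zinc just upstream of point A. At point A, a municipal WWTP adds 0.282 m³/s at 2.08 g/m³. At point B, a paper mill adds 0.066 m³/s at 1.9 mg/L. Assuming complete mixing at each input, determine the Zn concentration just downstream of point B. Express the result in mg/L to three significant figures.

24.7 µg/L = 0.0247 mg/L.
After input A: C = (103·0.0247 + 0.282·2.08) / 103.3 = 0.03031 mg/L.
After input B: C = (103.3·0.03031 + 0.066·1.9) / 103.3 = 0.03151 mg/L.

0.0315 mg/L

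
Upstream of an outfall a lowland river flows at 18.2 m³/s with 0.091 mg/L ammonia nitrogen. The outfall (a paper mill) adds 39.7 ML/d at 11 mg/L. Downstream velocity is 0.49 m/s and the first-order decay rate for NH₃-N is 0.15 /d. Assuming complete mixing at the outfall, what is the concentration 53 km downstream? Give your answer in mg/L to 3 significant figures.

0.298 mg/L

39.7 ML/d = 0.4595 m³/s.
After complete mixing, C₀ = (0.4595·11 + 18.2·0.091) / 18.66 = 0.3596 mg/L.
Travel time t = 5.3e+04 m / 0.49 m/s = 1.082e+05 s = 1.252 d.
C = 0.3596·exp(−0.15·1.252) = 0.3596·0.8288 = 0.2981 mg/L.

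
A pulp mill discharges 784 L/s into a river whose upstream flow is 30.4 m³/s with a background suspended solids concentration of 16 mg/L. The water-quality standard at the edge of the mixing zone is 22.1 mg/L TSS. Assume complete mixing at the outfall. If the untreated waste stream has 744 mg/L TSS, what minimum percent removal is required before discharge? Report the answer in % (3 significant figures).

65.2 %

784 L/s = 0.784 m³/s.
Mass balance: 22.1·31.18 = 0.784·Cₑ + 30.4·16.
Cₑ = (689.2 − 486.4) / 0.784 = 258.6 mg/L.
Required removal = 1 − 258.6/744 = 65.24 %.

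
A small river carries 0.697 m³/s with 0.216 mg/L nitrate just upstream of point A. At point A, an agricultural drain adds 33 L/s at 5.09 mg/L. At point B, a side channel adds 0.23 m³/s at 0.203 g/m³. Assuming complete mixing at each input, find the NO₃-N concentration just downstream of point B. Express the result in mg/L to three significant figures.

0.380 mg/L

33 L/s = 0.033 m³/s.
After input A: C = (0.697·0.216 + 0.033·5.09) / 0.73 = 0.4363 mg/L.
After input B: C = (0.73·0.4363 + 0.23·0.203) / 0.96 = 0.3804 mg/L.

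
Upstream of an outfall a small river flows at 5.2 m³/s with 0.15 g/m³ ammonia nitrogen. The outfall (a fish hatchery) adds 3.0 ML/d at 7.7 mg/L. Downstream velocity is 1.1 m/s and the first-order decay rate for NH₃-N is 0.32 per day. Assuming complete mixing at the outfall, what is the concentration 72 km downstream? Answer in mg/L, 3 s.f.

3.0 ML/d = 0.03472 m³/s.
After complete mixing, C₀ = (0.03472·7.7 + 5.2·0.15) / 5.235 = 0.2001 mg/L.
Travel time t = 7.2e+04 m / 1.1 m/s = 6.545e+04 s = 0.7576 d.
C = 0.2001·exp(−0.32·0.7576) = 0.2001·0.7847 = 0.157 mg/L.

0.157 mg/L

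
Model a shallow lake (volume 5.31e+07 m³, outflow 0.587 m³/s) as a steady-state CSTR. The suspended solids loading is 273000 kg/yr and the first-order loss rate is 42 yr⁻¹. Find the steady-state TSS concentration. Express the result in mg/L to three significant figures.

0.121 mg/L

Outflow Q = 0.587 m³/s × 3.156e+07 s/yr = 1.852e+07 m³/yr.
Steady-state CSTR mass balance: W = Q·C + k·V·C, so C = W/(Q + kV).
Q + kV = 1.852e+07 + 42·5.31e+07 = 2.249e+09 m³/yr.
C = 273000/2.249e+09 = 0.0001214 kg/m³ = 0.1214 mg/L.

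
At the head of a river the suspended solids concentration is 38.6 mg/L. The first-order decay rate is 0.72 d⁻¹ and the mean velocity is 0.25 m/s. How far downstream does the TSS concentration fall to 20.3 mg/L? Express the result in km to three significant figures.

19.3 km

From C = C₀·e^(−kt), t = ln(C₀/C)/k = ln(38.6/20.3)/0.72 = 0.6426/0.72 = 0.8925 d.
Distance = v·t = 0.25 m/s × 7.712e+04 s = 1.928e+04 m = 19.28 km.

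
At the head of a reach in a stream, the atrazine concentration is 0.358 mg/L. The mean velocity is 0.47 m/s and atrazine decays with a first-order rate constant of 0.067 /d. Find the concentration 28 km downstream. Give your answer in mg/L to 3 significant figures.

0.342 mg/L

Travel time t = 28 km / 0.47 m/s = 2.8e+04/0.47 = 5.957e+04 s = 0.6895 d.
First-order decay: C = 0.358·exp(−0.067·0.6895) = 0.358·0.9549 = 0.3418 mg/L.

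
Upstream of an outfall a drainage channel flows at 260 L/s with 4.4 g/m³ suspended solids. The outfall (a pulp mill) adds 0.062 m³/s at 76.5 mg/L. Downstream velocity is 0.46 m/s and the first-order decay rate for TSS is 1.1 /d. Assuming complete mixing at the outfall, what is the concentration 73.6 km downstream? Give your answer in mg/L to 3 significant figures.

2.38 mg/L

260 L/s = 0.26 m³/s.
After complete mixing, C₀ = (0.062·76.5 + 0.26·4.4) / 0.322 = 18.28 mg/L.
Travel time t = 7.36e+04 m / 0.46 m/s = 1.6e+05 s = 1.852 d.
C = 18.28·exp(−1.1·1.852) = 18.28·0.1304 = 2.384 mg/L.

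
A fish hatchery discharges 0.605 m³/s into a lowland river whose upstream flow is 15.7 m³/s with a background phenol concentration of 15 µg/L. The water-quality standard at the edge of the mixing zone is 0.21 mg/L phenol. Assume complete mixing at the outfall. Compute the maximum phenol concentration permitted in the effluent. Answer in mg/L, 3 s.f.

15 µg/L = 0.015 mg/L.
Mass balance: 0.21·16.3 = 0.605·Cₑ + 15.7·0.015.
Cₑ = (3.424 − 0.2355) / 0.605 = 5.27 mg/L.

5.27 mg/L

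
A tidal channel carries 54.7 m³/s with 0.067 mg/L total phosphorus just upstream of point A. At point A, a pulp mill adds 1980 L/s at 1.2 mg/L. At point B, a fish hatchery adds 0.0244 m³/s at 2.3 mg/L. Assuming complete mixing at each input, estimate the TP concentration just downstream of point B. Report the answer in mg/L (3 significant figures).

1980 L/s = 1.98 m³/s.
After input A: C = (54.7·0.067 + 1.98·1.2) / 56.68 = 0.1066 mg/L.
After input B: C = (56.68·0.1066 + 0.0244·2.3) / 56.7 = 0.1075 mg/L.

0.108 mg/L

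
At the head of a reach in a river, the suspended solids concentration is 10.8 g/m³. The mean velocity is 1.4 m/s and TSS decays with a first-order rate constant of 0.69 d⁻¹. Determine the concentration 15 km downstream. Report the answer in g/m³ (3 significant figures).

9.91 g/m³

Travel time t = 15 km / 1.4 m/s = 1.5e+04/1.4 = 1.071e+04 s = 0.124 d.
First-order decay: C = 10.8·exp(−0.69·0.124) = 10.8·0.918 = 9.914 g/m³.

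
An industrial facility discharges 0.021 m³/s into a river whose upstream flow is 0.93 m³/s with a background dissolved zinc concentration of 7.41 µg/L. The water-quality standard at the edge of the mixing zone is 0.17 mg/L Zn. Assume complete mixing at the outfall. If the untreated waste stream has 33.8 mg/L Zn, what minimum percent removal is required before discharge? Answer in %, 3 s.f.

7.41 µg/L = 0.00741 mg/L.
Mass balance: 0.17·0.951 = 0.021·Cₑ + 0.93·0.00741.
Cₑ = (0.1617 − 0.006891) / 0.021 = 7.37 mg/L.
Required removal = 1 − 7.37/33.8 = 78.19 %.

78.2 %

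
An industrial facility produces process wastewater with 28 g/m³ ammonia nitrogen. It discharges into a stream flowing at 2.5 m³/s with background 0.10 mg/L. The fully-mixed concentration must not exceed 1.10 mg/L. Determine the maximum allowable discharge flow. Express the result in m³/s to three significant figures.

Mass balance at complete mixing: C_std·(Q_w + Q_r) = Q_w·C_e + Q_r·C_b.
Rearranging, Q_w = Q_r·(C_std − C_b)/(C_e − C_std) = 2.5·(1.1 − 0.1) / (28 − 1.1) = 0.09294 m³/s.

0.0929 m³/s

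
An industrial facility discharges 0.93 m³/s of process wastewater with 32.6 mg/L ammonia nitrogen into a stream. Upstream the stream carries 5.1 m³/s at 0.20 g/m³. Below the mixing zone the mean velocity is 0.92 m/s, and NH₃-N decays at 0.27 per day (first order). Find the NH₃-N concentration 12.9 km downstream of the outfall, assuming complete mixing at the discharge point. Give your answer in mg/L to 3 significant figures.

4.97 mg/L

After complete mixing, C₀ = (0.93·32.6 + 5.1·0.2) / 6.03 = 5.197 mg/L.
Travel time t = 1.29e+04 m / 0.92 m/s = 1.402e+04 s = 0.1623 d.
C = 5.197·exp(−0.27·0.1623) = 5.197·0.9571 = 4.974 mg/L.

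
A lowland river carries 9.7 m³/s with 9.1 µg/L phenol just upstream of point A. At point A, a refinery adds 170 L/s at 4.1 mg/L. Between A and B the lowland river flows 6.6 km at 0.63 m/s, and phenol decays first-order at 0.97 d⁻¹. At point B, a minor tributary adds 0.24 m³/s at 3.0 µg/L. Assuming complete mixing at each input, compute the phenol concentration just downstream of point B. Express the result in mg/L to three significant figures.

9.1 µg/L = 0.0091 mg/L.
170 L/s = 0.17 m³/s.
After input A: C = (9.7·0.0091 + 0.17·4.1) / 9.87 = 0.07956 mg/L.
Over the 6.6 km reach to input B (t = 1.048e+04 s = 0.1213 d), decay gives C = 0.07956·exp(−0.97·0.1213) = 0.07073 mg/L.
3.0 µg/L = 0.003 mg/L.
After input B: C = (9.87·0.07073 + 0.24·0.003) / 10.11 = 0.06913 mg/L.

0.0691 mg/L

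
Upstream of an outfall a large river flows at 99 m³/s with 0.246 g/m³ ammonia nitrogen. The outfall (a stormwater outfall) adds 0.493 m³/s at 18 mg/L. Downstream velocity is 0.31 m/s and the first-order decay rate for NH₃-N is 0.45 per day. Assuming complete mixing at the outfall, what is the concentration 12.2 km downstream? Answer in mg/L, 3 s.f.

0.272 mg/L

After complete mixing, C₀ = (0.493·18 + 99·0.246) / 99.49 = 0.334 mg/L.
Travel time t = 1.22e+04 m / 0.31 m/s = 3.935e+04 s = 0.4555 d.
C = 0.334·exp(−0.45·0.4555) = 0.334·0.8147 = 0.2721 mg/L.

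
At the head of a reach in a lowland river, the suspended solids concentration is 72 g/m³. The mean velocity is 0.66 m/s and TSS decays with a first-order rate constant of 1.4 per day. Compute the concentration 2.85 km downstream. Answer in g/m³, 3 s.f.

67.1 g/m³

Travel time t = 2.85 km / 0.66 m/s = 2850/0.66 = 4318 s = 0.04998 d.
First-order decay: C = 72·exp(−1.4·0.04998) = 72·0.9324 = 67.13 g/m³.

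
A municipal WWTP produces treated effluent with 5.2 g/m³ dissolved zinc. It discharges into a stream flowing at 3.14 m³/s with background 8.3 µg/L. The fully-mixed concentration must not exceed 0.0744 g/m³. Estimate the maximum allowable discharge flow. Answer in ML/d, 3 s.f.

3.50 ML/d

8.3 µg/L = 0.0083 mg/L.
Mass balance at complete mixing: C_std·(Q_w + Q_r) = Q_w·C_e + Q_r·C_b.
Rearranging, Q_w = Q_r·(C_std − C_b)/(C_e − C_std) = 3.14·(0.0744 − 0.0083) / (5.2 − 0.0744) = 0.04049 m³/s.
= 3.499 ML/d.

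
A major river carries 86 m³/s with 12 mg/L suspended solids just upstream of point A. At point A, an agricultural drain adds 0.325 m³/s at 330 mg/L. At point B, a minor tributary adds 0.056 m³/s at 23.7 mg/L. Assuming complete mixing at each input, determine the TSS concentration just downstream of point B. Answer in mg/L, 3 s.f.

After input A: C = (86·12 + 0.325·330) / 86.33 = 13.2 mg/L.
After input B: C = (86.33·13.2 + 0.056·23.7) / 86.38 = 13.2 mg/L.

13.2 mg/L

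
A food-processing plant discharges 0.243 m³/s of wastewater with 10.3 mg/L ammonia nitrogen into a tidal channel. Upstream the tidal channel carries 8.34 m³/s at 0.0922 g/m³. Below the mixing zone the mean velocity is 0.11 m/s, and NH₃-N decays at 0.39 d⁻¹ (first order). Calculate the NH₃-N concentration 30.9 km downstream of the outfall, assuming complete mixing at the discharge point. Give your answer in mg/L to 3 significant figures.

After complete mixing, C₀ = (0.243·10.3 + 8.34·0.0922) / 8.583 = 0.3812 mg/L.
Travel time t = 3.09e+04 m / 0.11 m/s = 2.809e+05 s = 3.251 d.
C = 0.3812·exp(−0.39·3.251) = 0.3812·0.2814 = 0.1073 mg/L.

0.107 mg/L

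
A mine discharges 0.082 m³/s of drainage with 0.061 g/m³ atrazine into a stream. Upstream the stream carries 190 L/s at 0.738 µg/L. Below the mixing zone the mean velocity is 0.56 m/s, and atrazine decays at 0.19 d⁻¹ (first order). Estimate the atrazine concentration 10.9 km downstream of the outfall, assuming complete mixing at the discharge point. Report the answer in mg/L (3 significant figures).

190 L/s = 0.19 m³/s.
0.738 µg/L = 0.000738 mg/L.
After complete mixing, C₀ = (0.082·0.061 + 0.19·0.000738) / 0.272 = 0.01891 mg/L.
Travel time t = 1.09e+04 m / 0.56 m/s = 1.946e+04 s = 0.2253 d.
C = 0.01891·exp(−0.19·0.2253) = 0.01891·0.9581 = 0.01811 mg/L.

0.0181 mg/L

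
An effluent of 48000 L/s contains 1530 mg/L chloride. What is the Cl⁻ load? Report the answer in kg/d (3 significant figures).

48000 L/s = 48 m³/s.
Mass flux = Q·C = 48 m³/s × 1530 g/m³ = 7.344e+04 g/s.
= 7.344e+04 g/s × 86.4 = 6.345e+06 kg/d.

6.35e+06 kg/d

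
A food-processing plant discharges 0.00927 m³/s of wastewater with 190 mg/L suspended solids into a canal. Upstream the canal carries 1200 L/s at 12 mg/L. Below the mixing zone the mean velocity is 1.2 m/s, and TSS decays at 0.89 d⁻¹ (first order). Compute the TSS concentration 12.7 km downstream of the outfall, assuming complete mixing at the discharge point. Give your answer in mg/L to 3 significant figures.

12.0 mg/L

1200 L/s = 1.2 m³/s.
After complete mixing, C₀ = (0.00927·190 + 1.2·12) / 1.209 = 13.36 mg/L.
Travel time t = 1.27e+04 m / 1.2 m/s = 1.058e+04 s = 0.1225 d.
C = 13.36·exp(−0.89·0.1225) = 13.36·0.8967 = 11.98 mg/L.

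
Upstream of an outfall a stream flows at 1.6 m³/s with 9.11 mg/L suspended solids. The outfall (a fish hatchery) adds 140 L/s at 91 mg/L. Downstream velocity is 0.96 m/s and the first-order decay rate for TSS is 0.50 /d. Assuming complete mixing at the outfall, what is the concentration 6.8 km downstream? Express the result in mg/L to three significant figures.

15.1 mg/L

140 L/s = 0.14 m³/s.
After complete mixing, C₀ = (0.14·91 + 1.6·9.11) / 1.74 = 15.7 mg/L.
Travel time t = 6800 m / 0.96 m/s = 7083 s = 0.08198 d.
C = 15.7·exp(−0.50·0.08198) = 15.7·0.9598 = 15.07 mg/L.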